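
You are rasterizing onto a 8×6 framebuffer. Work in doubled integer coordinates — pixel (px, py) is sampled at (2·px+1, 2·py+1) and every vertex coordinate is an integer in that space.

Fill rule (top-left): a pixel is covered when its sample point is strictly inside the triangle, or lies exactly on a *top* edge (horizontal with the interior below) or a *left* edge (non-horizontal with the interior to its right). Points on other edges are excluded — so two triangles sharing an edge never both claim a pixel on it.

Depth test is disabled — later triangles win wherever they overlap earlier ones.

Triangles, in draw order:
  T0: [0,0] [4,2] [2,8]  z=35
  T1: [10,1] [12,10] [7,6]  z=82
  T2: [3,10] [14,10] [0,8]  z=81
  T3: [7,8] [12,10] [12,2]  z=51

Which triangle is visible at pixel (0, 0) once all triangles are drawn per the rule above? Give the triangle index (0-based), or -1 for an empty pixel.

T0:
  2·area = 28
  edge (0, 0)→(4, 2): d=(4,2) right/bottom  bias=-1
  edge (4, 2)→(2, 8): d=(-2,6) right/bottom  bias=-1
  edge (2, 8)→(0, 0): d=(-2,-8) top-left  bias=+0
    (0,0)@(1, 1): e=[2,20,6] → #
    (1,0)@(3, 1): e=[-2,8,22] → ·
    (0,1)@(1, 3): e=[10,16,2] → #
    (1,1)@(3, 3): e=[6,4,18] → #
    (2,1)@(5, 3): e=[2,-8,34] → ·
    (0,2)@(1, 5): e=[18,12,-2] → ·
    (1,2)@(3, 5): e=[14,0,14] → ·  [on edge]
    (0,5)@(1, 11): e=[42,0,-14] → ·  [on edge]
  covered (3 px):
    # · · · · · · ·
    # # · · · · · ·
    · · · · · · · ·
    · · · · · · · ·
    · · · · · · · ·
    · · · · · · · ·
T1:
  2·area = 37
  edge (10, 1)→(12, 10): d=(2,9) right/bottom  bias=-1
  edge (12, 10)→(7, 6): d=(-5,-4) top-left  bias=+0
  edge (7, 6)→(10, 1): d=(3,-5) top-left  bias=+0
    (4,1)@(9, 3): e=[13,23,1] → #
    (5,1)@(11, 3): e=[-5,31,11] → ·
    (4,2)@(9, 5): e=[17,13,7] → #
    (5,2)@(11, 5): e=[-1,21,17] → ·
    (4,3)@(9, 7): e=[21,3,13] → #
    (5,3)@(11, 7): e=[3,11,23] → #
    (6,3)@(13, 7): e=[-15,19,33] → ·
    (4,4)@(9, 9): e=[25,-7,19] → ·
    (5,4)@(11, 9): e=[7,1,29] → #
    (6,4)@(13, 9): e=[-11,9,39] → ·
    (5,5)@(11, 11): e=[11,-9,35] → ·
  covered (5 px):
    · · · · · · · ·
    · · · · # · · ·
    · · · · # · · ·
    · · · · # # · ·
    · · · · · # · ·
    · · · · · · · ·
T2:
  2·area = 22  (B↔C swapped to make it positive)
  edge (3, 10)→(0, 8): d=(-3,-2) top-left  bias=+0
  edge (0, 8)→(14, 10): d=(14,2) right/bottom  bias=-1
  edge (14, 10)→(3, 10): d=(-11,0) right/bottom  bias=-1
    (1,4)@(3, 9): e=[3,8,11] → #
    (2,4)@(5, 9): e=[7,4,11] → #
    (3,4)@(7, 9): e=[11,0,11] → ·  [on edge]
    (1,5)@(3, 11): e=[-3,36,-11] → ·
    (2,5)@(5, 11): e=[1,32,-11] → ·
  covered (2 px):
    · · · · · · · ·
    · · · · · · · ·
    · · · · · · · ·
    · · · · · · · ·
    · # # · · · · ·
    · · · · · · · ·
T3:
  2·area = 40  (B↔C swapped to make it positive)
  edge (7, 8)→(12, 2): d=(5,-6) top-left  bias=+0
  edge (12, 2)→(12, 10): d=(0,8) right/bottom  bias=-1
  edge (12, 10)→(7, 8): d=(-5,-2) top-left  bias=+0
    (5,2)@(11, 5): e=[9,8,23] → #
    (6,2)@(13, 5): e=[21,-8,27] → ·
    (4,3)@(9, 7): e=[7,24,9] → #
    (6,3)@(13, 7): e=[31,-8,17] → ·
    (4,4)@(9, 9): e=[17,24,-1] → ·
    (5,4)@(11, 9): e=[29,8,3] → #
    (6,4)@(13, 9): e=[41,-8,7] → ·
    (5,5)@(11, 11): e=[39,8,-7] → ·
  covered (4 px):
    · · · · · · · ·
    · · · · · · · ·
    · · · · · # · ·
    · · · · # # · ·
    · · · · · # · ·
    · · · · · · · ·

Z-buffer (winner per pixel, '.' = empty):
  0 . . . . . . .
  0 0 . . 1 . . .
  . . . . 1 3 . .
  . . . . 3 3 . .
  . 2 2 . . 3 . .
  . . . . . . . .

Final: 0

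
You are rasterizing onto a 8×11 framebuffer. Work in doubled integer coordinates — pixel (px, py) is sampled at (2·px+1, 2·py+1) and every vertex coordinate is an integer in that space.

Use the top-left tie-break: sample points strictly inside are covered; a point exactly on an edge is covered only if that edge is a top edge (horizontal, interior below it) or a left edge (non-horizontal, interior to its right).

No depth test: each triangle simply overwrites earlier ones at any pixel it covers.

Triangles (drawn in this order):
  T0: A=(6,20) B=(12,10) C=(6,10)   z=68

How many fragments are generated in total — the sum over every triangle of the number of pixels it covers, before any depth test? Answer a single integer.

T0:
  2·area = 60  (B↔C swapped to make it positive)
  edge (6, 20)→(6, 10): d=(0,-10) top-left  bias=+0
  edge (6, 10)→(12, 10): d=(6,0) top-left  bias=+0
  edge (12, 10)→(6, 20): d=(-6,10) right/bottom  bias=-1
    (7,2)@(15, 5): e=[90,-30,0] → ·  [on edge]
    (3,5)@(7, 11): e=[10,6,44] → █
    (4,5)@(9, 11): e=[30,6,24] → █
    (5,5)@(11, 11): e=[50,6,4] → █
    (6,5)@(13, 11): e=[70,6,-16] → ·
    (3,6)@(7, 13): e=[10,18,32] → █
    (5,6)@(11, 13): e=[50,18,-8] → ·
    (3,7)@(7, 15): e=[10,30,20] → █
    (4,7)@(9, 15): e=[30,30,0] → ·  [on edge]
    (3,8)@(7, 17): e=[10,42,8] → █
    (4,8)@(9, 17): e=[30,42,-12] → ·
    (3,9)@(7, 19): e=[10,54,-4] → ·
  covered (7 px):
    · · · · · · · ·
    · · · · · · · ·
    · · · · · · · ·
    · · · · · · · ·
    · · · · · · · ·
    · · · █ █ █ · ·
    · · · █ █ · · ·
    · · · █ · · · ·
    · · · █ · · · ·
    · · · · · · · ·
    · · · · · · · ·

Answer: 7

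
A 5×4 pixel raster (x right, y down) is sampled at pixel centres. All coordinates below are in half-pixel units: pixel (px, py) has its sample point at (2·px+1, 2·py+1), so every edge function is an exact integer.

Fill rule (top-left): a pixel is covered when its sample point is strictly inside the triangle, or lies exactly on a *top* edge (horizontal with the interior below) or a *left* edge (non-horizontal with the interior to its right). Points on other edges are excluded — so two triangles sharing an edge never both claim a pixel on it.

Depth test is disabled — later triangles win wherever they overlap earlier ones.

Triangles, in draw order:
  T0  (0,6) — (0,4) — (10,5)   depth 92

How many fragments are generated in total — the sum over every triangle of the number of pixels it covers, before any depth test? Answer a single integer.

T0:
  2·area = 20
  edge (0, 6)→(0, 4): d=(0,-2) top-left  bias=+0
  edge (0, 4)→(10, 5): d=(10,1) right/bottom  bias=-1
  edge (10, 5)→(0, 6): d=(-10,1) right/bottom  bias=-1
    (0,2)@(1, 5): e=[2,9,9] → #
    (1,2)@(3, 5): e=[6,7,7] → #
    (2,2)@(5, 5): e=[10,5,5] → #
    (3,2)@(7, 5): e=[14,3,3] → #
    (4,2)@(9, 5): e=[18,1,1] → #
    (0,3)@(1, 7): e=[2,29,-11] → ·
    (1,3)@(3, 7): e=[6,27,-13] → ·
    (2,3)@(5, 7): e=[10,25,-15] → ·
    (3,3)@(7, 7): e=[14,23,-17] → ·
    (4,3)@(9, 7): e=[18,21,-19] → ·
  covered (5 px):
    · · · · ·
    · · · · ·
    # # # # #
    · · · · ·

Answer: 5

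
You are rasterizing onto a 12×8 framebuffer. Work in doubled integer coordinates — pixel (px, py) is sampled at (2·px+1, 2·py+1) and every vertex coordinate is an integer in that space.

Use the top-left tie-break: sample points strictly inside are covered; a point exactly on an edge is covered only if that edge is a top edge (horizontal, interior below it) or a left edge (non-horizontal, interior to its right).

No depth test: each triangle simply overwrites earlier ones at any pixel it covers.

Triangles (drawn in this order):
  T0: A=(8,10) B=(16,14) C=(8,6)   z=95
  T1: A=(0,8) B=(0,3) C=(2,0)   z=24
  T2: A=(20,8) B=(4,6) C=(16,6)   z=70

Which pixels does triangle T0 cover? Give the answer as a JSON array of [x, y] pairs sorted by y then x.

T0:
  2·area = 32  (B↔C swapped to make it positive)
  edge (8, 10)→(8, 6): d=(0,-4) top-left  bias=+0
  edge (8, 6)→(16, 14): d=(8,8) right/bottom  bias=-1
  edge (16, 14)→(8, 10): d=(-8,-4) top-left  bias=+0
    (1,0)@(3, 1): e=[-20,0,52] → ·  [on edge]
    (2,1)@(5, 3): e=[-12,0,44] → ·  [on edge]
    (3,2)@(7, 5): e=[-4,0,36] → ·  [on edge]
    (4,3)@(9, 7): e=[4,0,28] → ·  [on edge]
    (4,4)@(9, 9): e=[4,16,12] → #
    (5,4)@(11, 9): e=[12,0,20] → ·  [on edge]
    (4,5)@(9, 11): e=[4,32,-4] → ·
    (5,5)@(11, 11): e=[12,16,4] → #
    (6,5)@(13, 11): e=[20,0,12] → ·  [on edge]
    (5,6)@(11, 13): e=[12,32,-12] → ·
    (7,6)@(15, 13): e=[28,0,4] → ·  [on edge]
    (8,7)@(17, 15): e=[36,0,-4] → ·  [on edge]
  covered (2 px):
    · · · · · · · · · · · ·
    · · · · · · · · · · · ·
    · · · · · · · · · · · ·
    · · · · · · · · · · · ·
    · · · · # · · · · · · ·
    · · · · · # · · · · · ·
    · · · · · · · · · · · ·
    · · · · · · · · · · · ·
T1:
  2·area = 10
  edge (0, 8)→(0, 3): d=(0,-5) top-left  bias=+0
  edge (0, 3)→(2, 0): d=(2,-3) top-left  bias=+0
  edge (2, 0)→(0, 8): d=(-2,8) right/bottom  bias=-1
    (0,1)@(1, 3): e=[5,3,2] → #
    (1,1)@(3, 3): e=[15,9,-14] → ·
    (0,2)@(1, 5): e=[5,7,-2] → ·
  covered (1 px):
    · · · · · · · · · · · ·
    # · · · · · · · · · · ·
    · · · · · · · · · · · ·
    · · · · · · · · · · · ·
    · · · · · · · · · · · ·
    · · · · · · · · · · · ·
    · · · · · · · · · · · ·
    · · · · · · · · · · · ·
T2:
  2·area = 24
  edge (20, 8)→(4, 6): d=(-16,-2) top-left  bias=+0
  edge (4, 6)→(16, 6): d=(12,0) top-left  bias=+0
  edge (16, 6)→(20, 8): d=(4,2) right/bottom  bias=-1
    (6,3)@(13, 7): e=[2,12,10] → #
    (7,3)@(15, 7): e=[6,12,6] → #
    (8,3)@(17, 7): e=[10,12,2] → #
    (9,3)@(19, 7): e=[14,12,-2] → ·
    (6,4)@(13, 9): e=[-30,36,18] → ·
    (7,4)@(15, 9): e=[-26,36,14] → ·
    (8,4)@(17, 9): e=[-22,36,10] → ·
  covered (3 px):
    · · · · · · · · · · · ·
    · · · · · · · · · · · ·
    · · · · · · · · · · · ·
    · · · · · · # # # · · ·
    · · · · · · · · · · · ·
    · · · · · · · · · · · ·
    · · · · · · · · · · · ·
    · · · · · · · · · · · ·

Final: [[4,4],[5,5]]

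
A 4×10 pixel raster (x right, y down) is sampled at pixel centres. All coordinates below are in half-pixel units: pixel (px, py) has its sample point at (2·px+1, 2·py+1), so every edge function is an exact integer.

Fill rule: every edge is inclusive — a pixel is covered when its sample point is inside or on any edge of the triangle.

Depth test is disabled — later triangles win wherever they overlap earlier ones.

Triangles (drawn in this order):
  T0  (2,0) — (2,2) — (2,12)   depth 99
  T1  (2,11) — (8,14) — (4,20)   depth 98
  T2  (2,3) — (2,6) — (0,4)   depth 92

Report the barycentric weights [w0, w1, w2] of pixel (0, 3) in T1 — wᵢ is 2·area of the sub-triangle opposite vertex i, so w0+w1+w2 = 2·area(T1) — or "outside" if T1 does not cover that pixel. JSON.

T0:
  degenerate (2·area = 0) — covers nothing
T1:
  2·area = 48
  edge (2, 11)→(8, 14): d=(6,3) inclusive
  edge (8, 14)→(4, 20): d=(-4,6) inclusive
  edge (4, 20)→(2, 11): d=(-2,-9) inclusive
    (1,6)@(3, 13): e=[9,34,5] → X
    (2,6)@(5, 13): e=[3,22,23] → X
    (3,6)@(7, 13): e=[-3,10,41] → .
    (1,7)@(3, 15): e=[21,26,1] → X
    (3,7)@(7, 15): e=[9,2,37] → X
    (1,8)@(3, 17): e=[33,18,-3] → .
    (2,8)@(5, 17): e=[27,6,15] → X
    (3,8)@(7, 17): e=[21,-6,33] → .
    (2,9)@(5, 19): e=[39,-2,11] → .
  covered (6 px):
    . . . .
    . . . .
    . . . .
    . . . .
    . . . .
    . . . .
    . X X .
    . X X X
    . . X .
    . . . .
T2:
  2·area = 6
  edge (2, 3)→(2, 6): d=(0,3) inclusive
  edge (2, 6)→(0, 4): d=(-2,-2) inclusive
  edge (0, 4)→(2, 3): d=(2,-1) inclusive
    (0,2)@(1, 5): e=[3,0,3] → X  [on edge]
    (1,2)@(3, 5): e=[-3,4,5] → .
    (0,3)@(1, 7): e=[3,-4,7] → .
    (1,3)@(3, 7): e=[-3,0,9] → .  [on edge]
    (2,4)@(5, 9): e=[-9,0,15] → .  [on edge]
    (3,5)@(7, 11): e=[-15,0,21] → .  [on edge]
  covered (1 px):
    . . . .
    . . . .
    X . . .
    . . . .
    . . . .
    . . . .
    . . . .
    . . . .
    . . . .
    . . . .

Result: "outside"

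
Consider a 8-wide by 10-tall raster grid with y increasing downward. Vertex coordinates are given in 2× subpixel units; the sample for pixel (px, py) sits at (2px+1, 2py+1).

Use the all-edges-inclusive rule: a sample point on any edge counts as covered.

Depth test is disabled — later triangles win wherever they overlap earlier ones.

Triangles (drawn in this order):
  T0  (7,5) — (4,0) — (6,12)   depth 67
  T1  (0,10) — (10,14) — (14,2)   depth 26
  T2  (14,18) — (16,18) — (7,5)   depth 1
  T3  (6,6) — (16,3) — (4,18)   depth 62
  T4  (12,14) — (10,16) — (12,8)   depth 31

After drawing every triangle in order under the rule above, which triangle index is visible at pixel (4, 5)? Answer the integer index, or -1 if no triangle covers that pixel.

T0:
  2·area = 26  (B↔C swapped to make it positive)
  edge (7, 5)→(6, 12): d=(-1,7) inclusive
  edge (6, 12)→(4, 0): d=(-2,-12) inclusive
  edge (4, 0)→(7, 5): d=(3,5) inclusive
    (2,1)@(5, 3): e=[16,6,4] → █
    (3,1)@(7, 3): e=[2,30,-6] → ·
    (2,2)@(5, 5): e=[14,2,10] → █
    (3,2)@(7, 5): e=[0,26,0] → █  [on edge]
    (4,2)@(9, 5): e=[-14,50,-10] → ·
    (2,3)@(5, 7): e=[12,-2,16] → ·
    (3,3)@(7, 7): e=[-2,22,6] → ·
    (6,7)@(13, 15): e=[-52,78,0] → ·  [on edge]
    (2,9)@(5, 19): e=[0,-26,52] → ·  [on edge]
  covered (3 px):
    · · · · · · · ·
    · · █ · · · · ·
    · · █ █ · · · ·
    · · · · · · · ·
    · · · · · · · ·
    · · · · · · · ·
    · · · · · · · ·
    · · · · · · · ·
    · · · · · · · ·
    · · · · · · · ·
T1:
  2·area = 136  (B↔C swapped to make it positive)
  edge (0, 10)→(14, 2): d=(14,-8) inclusive
  edge (14, 2)→(10, 14): d=(-4,12) inclusive
  edge (10, 14)→(0, 10): d=(-10,-4) inclusive
    (6,1)@(13, 3): e=[6,8,122] → █
    (7,1)@(15, 3): e=[22,-16,130] → ·
    (4,2)@(9, 5): e=[2,48,86] → █
    (5,2)@(11, 5): e=[18,24,94] → █
    (6,2)@(13, 5): e=[34,0,102] → █  [on edge]
    (7,2)@(15, 5): e=[50,-24,110] → ·
    (3,3)@(7, 7): e=[14,64,58] → █
    (6,3)@(13, 7): e=[62,-8,82] → ·
    (1,4)@(3, 9): e=[10,104,22] → █
    (2,4)@(5, 9): e=[26,80,30] → █
    (6,4)@(13, 9): e=[90,-16,62] → ·
    (1,5)@(3, 11): e=[38,96,2] → █
    (5,5)@(11, 11): e=[102,0,34] → █  [on edge]
    (4,8)@(9, 17): e=[170,0,-34] → ·  [on edge]
  covered (18 px):
    · · · · · · · ·
    · · · · · · █ ·
    · · · · █ █ █ ·
    · · · █ █ █ · ·
    · █ █ █ █ █ · ·
    · █ █ █ █ █ · ·
    · · · · █ · · ·
    · · · · · · · ·
    · · · · · · · ·
    · · · · · · · ·
T2:
  2·area = 26  (B↔C swapped to make it positive)
  edge (14, 18)→(7, 5): d=(-7,-13) inclusive
  edge (7, 5)→(16, 18): d=(9,13) inclusive
  edge (16, 18)→(14, 18): d=(-2,0) inclusive
    (3,2)@(7, 5): e=[0,0,26] → █  [on edge]
    (4,2)@(9, 5): e=[26,-26,26] → ·
    (3,3)@(7, 7): e=[-14,18,22] → ·
    (5,5)@(11, 11): e=[10,2,14] → █
    (6,5)@(13, 11): e=[36,-24,14] → ·
    (5,6)@(11, 13): e=[-4,20,10] → ·
    (6,7)@(13, 15): e=[8,12,6] → █
    (7,7)@(15, 15): e=[34,-14,6] → ·
    (6,8)@(13, 17): e=[-6,30,2] → ·
    (7,8)@(15, 17): e=[20,4,2] → █
    (7,9)@(15, 19): e=[6,22,-2] → ·
  covered (4 px):
    · · · · · · · ·
    · · · · · · · ·
    · · · █ · · · ·
    · · · · · · · ·
    · · · · · · · ·
    · · · · · █ · ·
    · · · · · · · ·
    · · · · · · █ ·
    · · · · · · · █
    · · · · · · · ·
T3:
  2·area = 114
  edge (6, 6)→(16, 3): d=(10,-3) inclusive
  edge (16, 3)→(4, 18): d=(-12,15) inclusive
  edge (4, 18)→(6, 6): d=(2,-12) inclusive
    (5,2)@(11, 5): e=[5,51,58] → █
    (6,2)@(13, 5): e=[11,21,82] → █
    (7,2)@(15, 5): e=[17,-9,106] → ·
    (3,3)@(7, 7): e=[13,87,14] → █
    (4,3)@(9, 7): e=[19,57,38] → █
    (6,3)@(13, 7): e=[31,-3,86] → ·
    (3,4)@(7, 9): e=[33,63,18] → █
    (6,4)@(13, 9): e=[51,-27,90] → ·
    (3,5)@(7, 11): e=[53,39,22] → █
    (5,5)@(11, 11): e=[65,-21,70] → ·
    (2,6)@(5, 13): e=[67,45,2] → █
    (4,6)@(9, 13): e=[79,-15,50] → ·
  covered (13 px):
    · · · · · · · ·
    · · · · · · · ·
    · · · · · █ █ ·
    · · · █ █ █ · ·
    · · · █ █ █ · ·
    · · · █ █ · · ·
    · · █ █ · · · ·
    · · █ · · · · ·
    · · · · · · · ·
    · · · · · · · ·
T4:
  2·area = 12
  edge (12, 14)→(10, 16): d=(-2,2) inclusive
  edge (10, 16)→(12, 8): d=(2,-8) inclusive
  edge (12, 8)→(12, 14): d=(0,6) inclusive
    (7,5)@(15, 11): e=[0,30,-18] → ·  [on edge]
    (5,6)@(11, 13): e=[4,2,6] → █
    (6,6)@(13, 13): e=[0,18,-6] → ·  [on edge]
    (5,7)@(11, 15): e=[0,6,6] → █  [on edge]
    (6,7)@(13, 15): e=[-4,22,-6] → ·
    (4,8)@(9, 17): e=[0,-6,18] → ·  [on edge]
    (5,8)@(11, 17): e=[-4,10,6] → ·
    (3,9)@(7, 19): e=[0,-18,30] → ·  [on edge]
  covered (2 px):
    · · · · · · · ·
    · · · · · · · ·
    · · · · · · · ·
    · · · · · · · ·
    · · · · · · · ·
    · · · · · · · ·
    · · · · · █ · ·
    · · · · · █ · ·
    · · · · · · · ·
    · · · · · · · ·

Z-buffer (winner per pixel, '.' = empty):
  . . . . . . . .
  . . 0 . . . 1 .
  . . 0 2 1 3 3 .
  . . . 3 3 3 . .
  . 1 1 3 3 3 . .
  . 1 1 3 3 2 . .
  . . 3 3 1 4 . .
  . . 3 . . 4 2 .
  . . . . . . . 2
  . . . . . . . .

Result: 3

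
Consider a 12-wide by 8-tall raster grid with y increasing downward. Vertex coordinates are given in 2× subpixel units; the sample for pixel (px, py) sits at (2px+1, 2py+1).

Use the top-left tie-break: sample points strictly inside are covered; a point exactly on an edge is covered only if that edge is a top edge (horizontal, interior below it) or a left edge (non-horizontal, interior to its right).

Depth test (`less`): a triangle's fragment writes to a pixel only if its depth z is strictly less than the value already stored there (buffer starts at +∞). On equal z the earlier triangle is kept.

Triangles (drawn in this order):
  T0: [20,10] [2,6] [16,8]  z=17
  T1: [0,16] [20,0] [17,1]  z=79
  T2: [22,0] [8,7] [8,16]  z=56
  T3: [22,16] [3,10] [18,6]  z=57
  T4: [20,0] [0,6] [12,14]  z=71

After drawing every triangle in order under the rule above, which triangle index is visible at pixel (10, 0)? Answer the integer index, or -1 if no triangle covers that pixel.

T0:
  2·area = 20
  edge (20, 10)→(2, 6): d=(-18,-4) top-left  bias=+0
  edge (2, 6)→(16, 8): d=(14,2) right/bottom  bias=-1
  edge (16, 8)→(20, 10): d=(4,2) right/bottom  bias=-1
    (3,3)@(7, 7): e=[2,4,14] → █
    (4,3)@(9, 7): e=[10,0,10] → ·  [on edge]
    (3,4)@(7, 9): e=[-34,32,22] → ·
    (8,4)@(17, 9): e=[6,12,2] → █
    (9,4)@(19, 9): e=[14,8,-2] → ·
    (11,4)@(23, 9): e=[30,0,-10] → ·  [on edge]
    (8,5)@(17, 11): e=[-30,40,10] → ·
  covered (2 px):
    · · · · · · · · · · · ·
    · · · · · · · · · · · ·
    · · · · · · · · · · · ·
    · · · █ · · · · · · · ·
    · · · · · · · · █ · · ·
    · · · · · · · · · · · ·
    · · · · · · · · · · · ·
    · · · · · · · · · · · ·
T1:
  2·area = 28  (B↔C swapped to make it positive)
  edge (0, 16)→(17, 1): d=(17,-15) top-left  bias=+0
  edge (17, 1)→(20, 0): d=(3,-1) top-left  bias=+0
  edge (20, 0)→(0, 16): d=(-20,16) right/bottom  bias=-1
    (8,0)@(17, 1): e=[0,0,28] → █  [on edge]
    (9,0)@(19, 1): e=[30,2,-4] → ·
    (5,1)@(11, 3): e=[-56,0,84] → ·  [on edge]
    (7,1)@(15, 3): e=[4,4,20] → █
    (8,1)@(17, 3): e=[34,6,-12] → ·
    (2,2)@(5, 5): e=[-112,0,140] → ·  [on edge]
    (6,2)@(13, 5): e=[8,8,12] → █
    (7,2)@(15, 5): e=[38,10,-20] → ·
    (5,3)@(11, 7): e=[12,12,4] → █
    (6,3)@(13, 7): e=[42,14,-28] → ·
    (5,4)@(11, 9): e=[46,18,-36] → ·
  covered (4 px):
    · · · · · · · · █ · · ·
    · · · · · · · █ · · · ·
    · · · · · · █ · · · · ·
    · · · · · █ · · · · · ·
    · · · · · · · · · · · ·
    · · · · · · · · · · · ·
    · · · · · · · · · · · ·
    · · · · · · · · · · · ·
T2:
  2·area = 126  (B↔C swapped to make it positive)
  edge (22, 0)→(8, 16): d=(-14,16) right/bottom  bias=-1
  edge (8, 16)→(8, 7): d=(0,-9) top-left  bias=+0
  edge (8, 7)→(22, 0): d=(14,-7) top-left  bias=+0
    (10,0)@(21, 1): e=[2,117,7] → █
    (11,0)@(23, 1): e=[-30,135,21] → ·
    (8,1)@(17, 3): e=[38,81,7] → █
    (9,1)@(19, 3): e=[6,99,21] → █
    (10,1)@(21, 3): e=[-26,117,35] → ·
    (6,2)@(13, 5): e=[74,45,7] → █
    (7,2)@(15, 5): e=[42,63,21] → █
    (9,2)@(19, 5): e=[-22,99,49] → ·
    (4,3)@(9, 7): e=[110,9,7] → █
    (5,3)@(11, 7): e=[78,27,21] → █
    (8,3)@(17, 7): e=[-18,81,63] → ·
    (4,4)@(9, 9): e=[82,9,35] → █
  covered (16 px):
    · · · · · · · · · · █ ·
    · · · · · · · · █ █ · ·
    · · · · · · █ █ █ · · ·
    · · · · █ █ █ █ · · · ·
    · · · · █ █ █ · · · · ·
    · · · · █ █ · · · · · ·
    · · · · █ · · · · · · ·
    · · · · · · · · · · · ·
T3:
  2·area = 166
  edge (22, 16)→(3, 10): d=(-19,-6) top-left  bias=+0
  edge (3, 10)→(18, 6): d=(15,-4) top-left  bias=+0
  edge (18, 6)→(22, 16): d=(4,10) right/bottom  bias=-1
    (7,3)@(15, 7): e=[129,3,34] → █
    (8,3)@(17, 7): e=[141,11,14] → █
    (9,3)@(19, 7): e=[153,19,-6] → ·
    (3,4)@(7, 9): e=[43,1,122] → █
    (4,4)@(9, 9): e=[55,9,102] → █
    (5,4)@(11, 9): e=[67,17,82] → █
    (6,4)@(13, 9): e=[79,25,62] → █
    (9,4)@(19, 9): e=[115,49,2] → █
    (10,4)@(21, 9): e=[127,57,-18] → ·
    (3,5)@(7, 11): e=[5,31,130] → █
    (10,5)@(21, 11): e=[89,87,-10] → ·
    (3,6)@(7, 13): e=[-33,61,138] → ·
  covered (22 px):
    · · · · · · · · · · · ·
    · · · · · · · · · · · ·
    · · · · · · · · · · · ·
    · · · · · · · █ █ · · ·
    · · · █ █ █ █ █ █ █ · ·
    · · · █ █ █ █ █ █ █ · ·
    · · · · · · █ █ █ █ · ·
    · · · · · · · · · █ █ ·
T4:
  2·area = 232  (B↔C swapped to make it positive)
  edge (20, 0)→(12, 14): d=(-8,14) right/bottom  bias=-1
  edge (12, 14)→(0, 6): d=(-12,-8) top-left  bias=+0
  edge (0, 6)→(20, 0): d=(20,-6) top-left  bias=+0
    (8,0)@(17, 1): e=[34,196,2] → █
    (9,0)@(19, 1): e=[6,212,14] → █
    (10,0)@(21, 1): e=[-22,228,26] → ·
    (5,1)@(11, 3): e=[102,124,6] → █
    (6,1)@(13, 3): e=[74,140,18] → █
    (7,1)@(15, 3): e=[46,156,30] → █
    (9,1)@(19, 3): e=[-10,188,54] → ·
    (2,2)@(5, 5): e=[170,52,10] → █
    (3,2)@(7, 5): e=[142,68,22] → █
    (4,2)@(9, 5): e=[114,84,34] → █
    (9,2)@(19, 5): e=[-26,164,94] → ·
    (1,3)@(3, 7): e=[182,12,38] → █
  covered (29 px):
    · · · · · · · · █ █ · ·
    · · · · · █ █ █ █ · · ·
    · · █ █ █ █ █ █ █ · · ·
    · █ █ █ █ █ █ █ · · · ·
    · · █ █ █ █ █ · · · · ·
    · · · · █ █ █ · · · · ·
    · · · · · █ · · · · · ·
    · · · · · · · · · · · ·

Z-buffer (winner per pixel, '.' = empty):
  . . . . . . . . 4 4 2 .
  . . . . . 4 4 4 2 2 . .
  . . 4 4 4 4 2 2 2 . . .
  . 4 4 0 2 2 2 2 3 . . .
  . . 4 3 2 2 2 3 0 3 . .
  . . . 3 2 2 3 3 3 3 . .
  . . . . 2 4 3 3 3 3 . .
  . . . . . . . . . 3 3 .

Answer: 2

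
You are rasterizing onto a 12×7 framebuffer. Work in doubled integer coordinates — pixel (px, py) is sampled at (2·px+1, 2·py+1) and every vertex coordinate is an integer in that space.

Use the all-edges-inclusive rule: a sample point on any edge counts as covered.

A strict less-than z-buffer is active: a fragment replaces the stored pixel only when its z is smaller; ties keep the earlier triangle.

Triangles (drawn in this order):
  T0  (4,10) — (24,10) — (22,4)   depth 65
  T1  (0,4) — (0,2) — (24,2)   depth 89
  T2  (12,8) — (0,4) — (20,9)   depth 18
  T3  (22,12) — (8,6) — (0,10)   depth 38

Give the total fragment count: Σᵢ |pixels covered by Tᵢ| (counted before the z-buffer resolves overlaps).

T0:
  2·area = 120  (B↔C swapped to make it positive)
  edge (4, 10)→(22, 4): d=(18,-6) inclusive
  edge (22, 4)→(24, 10): d=(2,6) inclusive
  edge (24, 10)→(4, 10): d=(-20,0) inclusive
    (10,0)@(21, 1): e=[-60,0,180] → .  [on edge]
    (9,2)@(19, 5): e=[0,20,100] → X  [on edge]
    (10,2)@(21, 5): e=[12,8,100] → X
    (11,2)@(23, 5): e=[24,-4,100] → .
    (6,3)@(13, 7): e=[0,60,60] → X  [on edge]
    (7,3)@(15, 7): e=[12,48,60] → X
    (8,3)@(17, 7): e=[24,36,60] → X
    (11,3)@(23, 7): e=[60,0,60] → X  [on edge]
    (3,4)@(7, 9): e=[0,100,20] → X  [on edge]
    (4,4)@(9, 9): e=[12,88,20] → X
    (5,4)@(11, 9): e=[24,76,20] → X
    (0,5)@(1, 11): e=[0,140,-20] → .  [on edge]
  covered (17 px):
    . . . . . . . . . . . .
    . . . . . . . . . . . .
    . . . . . . . . . X X .
    . . . . . . X X X X X X
    . . . X X X X X X X X X
    . . . . . . . . . . . .
    . . . . . . . . . . . .
T1:
  2·area = 48
  edge (0, 4)→(0, 2): d=(0,-2) inclusive
  edge (0, 2)→(24, 2): d=(24,0) inclusive
  edge (24, 2)→(0, 4): d=(-24,2) inclusive
    (0,1)@(1, 3): e=[2,24,22] → X
    (1,1)@(3, 3): e=[6,24,18] → X
    (2,1)@(5, 3): e=[10,24,14] → X
    (3,1)@(7, 3): e=[14,24,10] → X
    (4,1)@(9, 3): e=[18,24,6] → X
    (5,1)@(11, 3): e=[22,24,2] → X
    (6,1)@(13, 3): e=[26,24,-2] → .
    (0,2)@(1, 5): e=[2,72,-26] → .
    (1,2)@(3, 5): e=[6,72,-30] → .
    (2,2)@(5, 5): e=[10,72,-34] → .
    (3,2)@(7, 5): e=[14,72,-38] → .
    (4,2)@(9, 5): e=[18,72,-42] → .
  covered (6 px):
    . . . . . . . . . . . .
    X X X X X X . . . . . .
    . . . . . . . . . . . .
    . . . . . . . . . . . .
    . . . . . . . . . . . .
    . . . . . . . . . . . .
    . . . . . . . . . . . .
T2:
  2·area = 20
  edge (12, 8)→(0, 4): d=(-12,-4) inclusive
  edge (0, 4)→(20, 9): d=(20,5) inclusive
  edge (20, 9)→(12, 8): d=(-8,-1) inclusive
    (1,2)@(3, 5): e=[0,5,15] → X  [on edge]
    (2,2)@(5, 5): e=[8,-5,17] → .
    (1,3)@(3, 7): e=[-24,45,-1] → .
    (4,3)@(9, 7): e=[0,15,5] → X  [on edge]
    (5,3)@(11, 7): e=[8,5,7] → X
    (6,3)@(13, 7): e=[16,-5,9] → .
    (4,4)@(9, 9): e=[-24,55,-11] → .
    (5,4)@(11, 9): e=[-16,45,-9] → .
    (7,4)@(15, 9): e=[0,25,-5] → .  [on edge]
    (10,5)@(21, 11): e=[0,35,-15] → .  [on edge]
  covered (3 px):
    . . . . . . . . . . . .
    . . . . . . . . . . . .
    . X . . . . . . . . . .
    . . . . X X . . . . . .
    . . . . . . . . . . . .
    . . . . . . . . . . . .
    . . . . . . . . . . . .
T3:
  2·area = 104  (B↔C swapped to make it positive)
  edge (22, 12)→(0, 10): d=(-22,-2) inclusive
  edge (0, 10)→(8, 6): d=(8,-4) inclusive
  edge (8, 6)→(22, 12): d=(14,6) inclusive
    (0,1)@(1, 3): e=[156,-52,0] → .  [on edge]
    (3,3)@(7, 7): e=[80,4,20] → X
    (4,3)@(9, 7): e=[84,12,8] → X
    (5,3)@(11, 7): e=[88,20,-4] → .
    (1,4)@(3, 9): e=[28,4,72] → X
    (2,4)@(5, 9): e=[32,12,60] → X
    (5,4)@(11, 9): e=[44,36,24] → X
    (6,4)@(13, 9): e=[48,44,12] → X
    (7,4)@(15, 9): e=[52,52,0] → X  [on edge]
    (8,4)@(17, 9): e=[56,60,-12] → .
    (1,5)@(3, 11): e=[-16,20,100] → .
    (2,5)@(5, 11): e=[-12,28,88] → .
    (5,5)@(11, 11): e=[0,52,52] → X  [on edge]
  covered (14 px):
    . . . . . . . . . . . .
    . . . . . . . . . . . .
    . . . . . . . . . . . .
    . . . X X . . . . . . .
    . X X X X X X X . . . .
    . . . . . X X X X X . .
    . . . . . . . . . . . .

Final: 40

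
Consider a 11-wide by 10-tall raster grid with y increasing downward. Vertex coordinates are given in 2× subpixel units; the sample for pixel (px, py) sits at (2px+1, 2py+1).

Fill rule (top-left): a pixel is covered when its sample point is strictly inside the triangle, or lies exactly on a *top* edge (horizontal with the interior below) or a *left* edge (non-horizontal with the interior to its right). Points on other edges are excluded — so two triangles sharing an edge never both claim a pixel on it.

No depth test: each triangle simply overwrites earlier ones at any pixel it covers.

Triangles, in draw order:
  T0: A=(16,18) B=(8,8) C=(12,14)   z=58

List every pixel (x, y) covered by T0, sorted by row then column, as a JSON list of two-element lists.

T0:
  2·area = 8  (B↔C swapped to make it positive)
  edge (16, 18)→(12, 14): d=(-4,-4) top-left  bias=+0
  edge (12, 14)→(8, 8): d=(-4,-6) top-left  bias=+0
  edge (8, 8)→(16, 18): d=(8,10) right/bottom  bias=-1
    (0,1)@(1, 3): e=[0,-22,30] → ·  [on edge]
    (1,2)@(3, 5): e=[0,-18,26] → ·  [on edge]
    (2,3)@(5, 7): e=[0,-14,22] → ·  [on edge]
    (3,4)@(7, 9): e=[0,-10,18] → ·  [on edge]
    (4,5)@(9, 11): e=[0,-6,14] → ·  [on edge]
    (5,6)@(11, 13): e=[0,-2,10] → ·  [on edge]
    (6,7)@(13, 15): e=[0,2,6] → #  [on edge]
    (7,7)@(15, 15): e=[8,14,-14] → ·
    (6,8)@(13, 17): e=[-8,-6,22] → ·
    (7,8)@(15, 17): e=[0,6,2] → #  [on edge]
    (8,8)@(17, 17): e=[8,18,-18] → ·
    (7,9)@(15, 19): e=[-8,-2,18] → ·
    (8,9)@(17, 19): e=[0,10,-2] → ·  [on edge]
  covered (2 px):
    · · · · · · · · · · ·
    · · · · · · · · · · ·
    · · · · · · · · · · ·
    · · · · · · · · · · ·
    · · · · · · · · · · ·
    · · · · · · · · · · ·
    · · · · · · · · · · ·
    · · · · · · # · · · ·
    · · · · · · · # · · ·
    · · · · · · · · · · ·

Final: [[6,7],[7,8]]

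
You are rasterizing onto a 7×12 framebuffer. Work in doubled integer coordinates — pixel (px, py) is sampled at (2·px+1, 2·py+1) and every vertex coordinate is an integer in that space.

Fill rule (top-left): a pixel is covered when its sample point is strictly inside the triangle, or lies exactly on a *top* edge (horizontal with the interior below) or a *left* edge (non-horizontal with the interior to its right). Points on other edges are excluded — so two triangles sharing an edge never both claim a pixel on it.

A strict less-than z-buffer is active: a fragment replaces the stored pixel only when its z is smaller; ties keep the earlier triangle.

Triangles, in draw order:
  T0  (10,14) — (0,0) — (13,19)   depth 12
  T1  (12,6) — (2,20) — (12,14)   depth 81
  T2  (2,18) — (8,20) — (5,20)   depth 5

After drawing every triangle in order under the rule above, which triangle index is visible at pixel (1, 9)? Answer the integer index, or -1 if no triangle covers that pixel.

T0:
  2·area = 8  (B↔C swapped to make it positive)
  edge (10, 14)→(13, 19): d=(3,5) right/bottom  bias=-1
  edge (13, 19)→(0, 0): d=(-13,-19) top-left  bias=+0
  edge (0, 0)→(10, 14): d=(10,14) right/bottom  bias=-1
    (2,3)@(5, 7): e=[4,4,0] → ·  [on edge]
    (3,4)@(7, 9): e=[0,16,-8] → ·  [on edge]
    (4,6)@(9, 13): e=[2,2,4] → █
    (5,6)@(11, 13): e=[-8,40,-24] → ·
    (4,7)@(9, 15): e=[8,-24,24] → ·
    (6,9)@(13, 19): e=[0,0,8] → ·  [on edge]
  covered (1 px):
    · · · · · · ·
    · · · · · · ·
    · · · · · · ·
    · · · · · · ·
    · · · · · · ·
    · · · · · · ·
    · · · · █ · ·
    · · · · · · ·
    · · · · · · ·
    · · · · · · ·
    · · · · · · ·
    · · · · · · ·
T1:
  2·area = 80  (B↔C swapped to make it positive)
  edge (12, 6)→(12, 14): d=(0,8) right/bottom  bias=-1
  edge (12, 14)→(2, 20): d=(-10,6) right/bottom  bias=-1
  edge (2, 20)→(12, 6): d=(10,-14) top-left  bias=+0
    (5,4)@(11, 9): e=[8,56,16] → █
    (6,4)@(13, 9): e=[-8,44,44] → ·
    (4,5)@(9, 11): e=[24,48,8] → █
    (6,5)@(13, 11): e=[-8,24,64] → ·
    (3,6)@(7, 13): e=[40,40,0] → █  [on edge]
    (6,6)@(13, 13): e=[-8,4,84] → ·
    (3,7)@(7, 15): e=[40,20,20] → █
    (5,7)@(11, 15): e=[8,-4,76] → ·
    (2,8)@(5, 17): e=[56,12,12] → █
    (3,8)@(7, 17): e=[40,0,40] → ·  [on edge]
    (4,8)@(9, 17): e=[24,-12,68] → ·
    (1,9)@(3, 19): e=[72,4,4] → █
  covered (10 px):
    · · · · · · ·
    · · · · · · ·
    · · · · · · ·
    · · · · · · ·
    · · · · · █ ·
    · · · · █ █ ·
    · · · █ █ █ ·
    · · · █ █ · ·
    · · █ · · · ·
    · █ · · · · ·
    · · · · · · ·
    · · · · · · ·
T2:
  2·area = 6
  edge (2, 18)→(8, 20): d=(6,2) right/bottom  bias=-1
  edge (8, 20)→(5, 20): d=(-3,0) right/bottom  bias=-1
  edge (5, 20)→(2, 18): d=(-3,-2) top-left  bias=+0
    (2,9)@(5, 19): e=[0,3,3] → ·  [on edge]
    (5,10)@(11, 21): e=[0,-3,9] → ·  [on edge]
  covered (0 px):
    · · · · · · ·
    · · · · · · ·
    · · · · · · ·
    · · · · · · ·
    · · · · · · ·
    · · · · · · ·
    · · · · · · ·
    · · · · · · ·
    · · · · · · ·
    · · · · · · ·
    · · · · · · ·
    · · · · · · ·

Z-buffer (winner per pixel, '.' = empty):
  . . . . . . .
  . . . . . . .
  . . . . . . .
  . . . . . . .
  . . . . . 1 .
  . . . . 1 1 .
  . . . 1 0 1 .
  . . . 1 1 . .
  . . 1 . . . .
  . 1 . . . . .
  . . . . . . .
  . . . . . . .

Result: 1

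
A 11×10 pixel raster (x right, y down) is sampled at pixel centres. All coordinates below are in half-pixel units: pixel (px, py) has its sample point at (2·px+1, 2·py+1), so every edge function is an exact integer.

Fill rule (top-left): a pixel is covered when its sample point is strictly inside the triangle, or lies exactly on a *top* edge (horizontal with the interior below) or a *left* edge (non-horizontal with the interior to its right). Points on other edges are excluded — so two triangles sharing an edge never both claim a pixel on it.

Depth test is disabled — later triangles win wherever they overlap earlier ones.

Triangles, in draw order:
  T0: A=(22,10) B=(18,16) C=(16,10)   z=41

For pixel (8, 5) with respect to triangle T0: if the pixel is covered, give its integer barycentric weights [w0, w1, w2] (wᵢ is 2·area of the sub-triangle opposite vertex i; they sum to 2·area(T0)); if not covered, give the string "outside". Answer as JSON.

T0:
  2·area = 36
  edge (22, 10)→(18, 16): d=(-4,6) right/bottom  bias=-1
  edge (18, 16)→(16, 10): d=(-2,-6) top-left  bias=+0
  edge (16, 10)→(22, 10): d=(6,0) top-left  bias=+0
    (6,0)@(13, 1): e=[90,0,-54] → ·  [on edge]
    (7,3)@(15, 7): e=[54,0,-18] → ·  [on edge]
    (8,5)@(17, 11): e=[26,4,6] → █
    (9,5)@(19, 11): e=[14,16,6] → █
    (10,5)@(21, 11): e=[2,28,6] → █
    (8,6)@(17, 13): e=[18,0,18] → █  [on edge]
    (10,6)@(21, 13): e=[-6,24,18] → ·
    (8,7)@(17, 15): e=[10,-4,30] → ·
    (9,7)@(19, 15): e=[-2,8,30] → ·
    (9,9)@(19, 19): e=[-18,0,54] → ·  [on edge]
  covered (5 px):
    · · · · · · · · · · ·
    · · · · · · · · · · ·
    · · · · · · · · · · ·
    · · · · · · · · · · ·
    · · · · · · · · · · ·
    · · · · · · · · █ █ █
    · · · · · · · · █ █ ·
    · · · · · · · · · · ·
    · · · · · · · · · · ·
    · · · · · · · · · · ·

Result: [4,6,26]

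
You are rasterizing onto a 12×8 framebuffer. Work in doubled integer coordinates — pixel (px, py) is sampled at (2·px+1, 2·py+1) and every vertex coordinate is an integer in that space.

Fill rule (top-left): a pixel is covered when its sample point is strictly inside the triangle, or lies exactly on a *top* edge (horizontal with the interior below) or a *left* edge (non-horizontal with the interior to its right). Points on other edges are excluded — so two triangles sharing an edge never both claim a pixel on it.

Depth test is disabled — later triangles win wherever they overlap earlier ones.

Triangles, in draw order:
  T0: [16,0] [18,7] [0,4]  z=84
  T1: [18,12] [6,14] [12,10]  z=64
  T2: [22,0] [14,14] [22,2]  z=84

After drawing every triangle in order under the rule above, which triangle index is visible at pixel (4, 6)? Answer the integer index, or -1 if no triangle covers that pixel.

T0:
  2·area = 120
  edge (16, 0)→(18, 7): d=(2,7) right/bottom  bias=-1
  edge (18, 7)→(0, 4): d=(-18,-3) top-left  bias=+0
  edge (0, 4)→(16, 0): d=(16,-4) top-left  bias=+0
    (6,0)@(13, 1): e=[23,93,4] → X
    (7,0)@(15, 1): e=[9,99,12] → X
    (8,0)@(17, 1): e=[-5,105,20] → .
    (2,1)@(5, 3): e=[83,33,4] → X
    (3,1)@(7, 3): e=[69,39,12] → X
    (4,1)@(9, 3): e=[55,45,20] → X
    (5,1)@(11, 3): e=[41,51,28] → X
    (8,1)@(17, 3): e=[-1,69,52] → .
    (2,2)@(5, 5): e=[87,-3,36] → .
    (3,2)@(7, 5): e=[73,3,44] → X
    (8,2)@(17, 5): e=[3,33,84] → X
    (9,2)@(19, 5): e=[-11,39,92] → .
  covered (14 px):
    . . . . . . X X . . . .
    . . X X X X X X . . . .
    . . . X X X X X X . . .
    . . . . . . . . . . . .
    . . . . . . . . . . . .
    . . . . . . . . . . . .
    . . . . . . . . . . . .
    . . . . . . . . . . . .
T1:
  2·area = 36
  edge (18, 12)→(6, 14): d=(-12,2) right/bottom  bias=-1
  edge (6, 14)→(12, 10): d=(6,-4) top-left  bias=+0
  edge (12, 10)→(18, 12): d=(6,2) right/bottom  bias=-1
    (1,3)@(3, 7): e=[90,-54,0] → .  [on edge]
    (4,4)@(9, 9): e=[54,-18,0] → .  [on edge]
    (5,5)@(11, 11): e=[26,2,8] → X
    (6,5)@(13, 11): e=[22,10,4] → X
    (7,5)@(15, 11): e=[18,18,0] → .  [on edge]
    (4,6)@(9, 13): e=[6,6,24] → X
    (6,6)@(13, 13): e=[-2,22,16] → .
    (10,6)@(21, 13): e=[-18,54,0] → .  [on edge]
    (4,7)@(9, 15): e=[-18,18,36] → .
    (5,7)@(11, 15): e=[-22,26,32] → .
  covered (4 px):
    . . . . . . . . . . . .
    . . . . . . . . . . . .
    . . . . . . . . . . . .
    . . . . . . . . . . . .
    . . . . . . . . . . . .
    . . . . . X X . . . . .
    . . . . X X . . . . . .
    . . . . . . . . . . . .
T2:
  2·area = 16  (B↔C swapped to make it positive)
  edge (22, 0)→(22, 2): d=(0,2) right/bottom  bias=-1
  edge (22, 2)→(14, 14): d=(-8,12) right/bottom  bias=-1
  edge (14, 14)→(22, 0): d=(8,-14) top-left  bias=+0
    (10,1)@(21, 3): e=[2,4,10] → X
    (11,1)@(23, 3): e=[-2,-20,38] → .
    (10,2)@(21, 5): e=[2,-12,26] → .
    (8,4)@(17, 9): e=[10,4,2] → X
    (9,4)@(19, 9): e=[6,-20,30] → .
    (8,5)@(17, 11): e=[10,-12,18] → .
  covered (2 px):
    . . . . . . . . . . . .
    . . . . . . . . . . X .
    . . . . . . . . . . . .
    . . . . . . . . . . . .
    . . . . . . . . X . . .
    . . . . . . . . . . . .
    . . . . . . . . . . . .
    . . . . . . . . . . . .

Z-buffer (winner per pixel, '.' = empty):
  . . . . . . 0 0 . . . .
  . . 0 0 0 0 0 0 . . 2 .
  . . . 0 0 0 0 0 0 . . .
  . . . . . . . . . . . .
  . . . . . . . . 2 . . .
  . . . . . 1 1 . . . . .
  . . . . 1 1 . . . . . .
  . . . . . . . . . . . .

Final: 1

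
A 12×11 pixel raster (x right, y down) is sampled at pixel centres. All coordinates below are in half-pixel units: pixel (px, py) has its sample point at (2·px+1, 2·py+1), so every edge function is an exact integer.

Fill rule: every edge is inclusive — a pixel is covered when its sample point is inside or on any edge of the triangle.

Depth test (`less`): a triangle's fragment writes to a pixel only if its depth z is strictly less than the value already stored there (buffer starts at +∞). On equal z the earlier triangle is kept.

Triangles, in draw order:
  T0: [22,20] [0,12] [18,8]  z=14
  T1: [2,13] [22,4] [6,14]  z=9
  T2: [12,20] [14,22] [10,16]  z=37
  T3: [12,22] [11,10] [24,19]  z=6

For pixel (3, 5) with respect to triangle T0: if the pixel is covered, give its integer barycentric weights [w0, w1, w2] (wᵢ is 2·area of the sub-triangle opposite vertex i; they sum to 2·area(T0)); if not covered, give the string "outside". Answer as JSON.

T0:
  2·area = 232
  edge (22, 20)→(0, 12): d=(-22,-8) inclusive
  edge (0, 12)→(18, 8): d=(18,-4) inclusive
  edge (18, 8)→(22, 20): d=(4,12) inclusive
    (8,2)@(17, 5): e=[290,-58,0] → ·  [on edge]
    (7,4)@(15, 9): e=[186,6,40] → █
    (8,4)@(17, 9): e=[202,14,16] → █
    (9,4)@(19, 9): e=[218,22,-8] → ·
    (2,5)@(5, 11): e=[62,2,168] → █
    (3,5)@(7, 11): e=[78,10,144] → █
    (4,5)@(9, 11): e=[94,18,120] → █
    (5,5)@(11, 11): e=[110,26,96] → █
    (6,5)@(13, 11): e=[126,34,72] → █
    (9,5)@(19, 11): e=[174,58,0] → █  [on edge]
    (10,5)@(21, 11): e=[190,66,-24] → ·
    (1,6)@(3, 13): e=[2,30,200] → █
    (10,8)@(21, 17): e=[58,174,0] → █  [on edge]
  covered (30 px):
    · · · · · · · · · · · ·
    · · · · · · · · · · · ·
    · · · · · · · · · · · ·
    · · · · · · · · · · · ·
    · · · · · · · █ █ · · ·
    · · █ █ █ █ █ █ █ █ · ·
    · █ █ █ █ █ █ █ █ █ · ·
    · · · · █ █ █ █ █ █ · ·
    · · · · · · · █ █ █ █ ·
    · · · · · · · · · · █ ·
    · · · · · · · · · · · ·
T1:
  2·area = 56
  edge (2, 13)→(22, 4): d=(20,-9) inclusive
  edge (22, 4)→(6, 14): d=(-16,10) inclusive
  edge (6, 14)→(2, 13): d=(-4,-1) inclusive
    (8,3)@(17, 7): e=[15,2,39] → █
    (9,3)@(19, 7): e=[33,-18,41] → ·
    (5,4)@(11, 9): e=[1,30,25] → █
    (6,4)@(13, 9): e=[19,10,27] → █
    (7,4)@(15, 9): e=[37,-10,29] → ·
    (8,4)@(17, 9): e=[55,-30,31] → ·
    (3,5)@(7, 11): e=[5,38,13] → █
    (4,5)@(9, 11): e=[23,18,15] → █
    (5,5)@(11, 11): e=[41,-2,17] → ·
    (6,5)@(13, 11): e=[59,-22,19] → ·
    (1,6)@(3, 13): e=[9,46,1] → █
    (2,6)@(5, 13): e=[27,26,3] → █
  covered (8 px):
    · · · · · · · · · · · ·
    · · · · · · · · · · · ·
    · · · · · · · · · · · ·
    · · · · · · · · █ · · ·
    · · · · · █ █ · · · · ·
    · · · █ █ · · · · · · ·
    · █ █ █ · · · · · · · ·
    · · · · · · · · · · · ·
    · · · · · · · · · · · ·
    · · · · · · · · · · · ·
    · · · · · · · · · · · ·
T2:
  2·area = 4  (B↔C swapped to make it positive)
  edge (12, 20)→(10, 16): d=(-2,-4) inclusive
  edge (10, 16)→(14, 22): d=(4,6) inclusive
  edge (14, 22)→(12, 20): d=(-2,-2) inclusive
    (0,4)@(1, 9): e=[-22,26,0] → ·  [on edge]
    (1,5)@(3, 11): e=[-18,22,0] → ·  [on edge]
    (2,6)@(5, 13): e=[-14,18,0] → ·  [on edge]
    (3,7)@(7, 15): e=[-10,14,0] → ·  [on edge]
    (4,8)@(9, 17): e=[-6,10,0] → ·  [on edge]
    (5,9)@(11, 19): e=[-2,6,0] → ·  [on edge]
    (6,10)@(13, 21): e=[2,2,0] → █  [on edge]
    (7,10)@(15, 21): e=[10,-10,4] → ·
  covered (1 px):
    · · · · · · · · · · · ·
    · · · · · · · · · · · ·
    · · · · · · · · · · · ·
    · · · · · · · · · · · ·
    · · · · · · · · · · · ·
    · · · · · · · · · · · ·
    · · · · · · · · · · · ·
    · · · · · · · · · · · ·
    · · · · · · · · · · · ·
    · · · · · · · · · · · ·
    · · · · · · █ · · · · ·
T3:
  2·area = 147
  edge (12, 22)→(11, 10): d=(-1,-12) inclusive
  edge (11, 10)→(24, 19): d=(13,9) inclusive
  edge (24, 19)→(12, 22): d=(-12,3) inclusive
    (6,6)@(13, 13): e=[21,21,105] → █
    (7,6)@(15, 13): e=[45,3,99] → █
    (8,6)@(17, 13): e=[69,-15,93] → ·
    (6,7)@(13, 15): e=[19,47,81] → █
    (8,7)@(17, 15): e=[67,11,69] → █
    (9,7)@(19, 15): e=[91,-7,63] → ·
    (6,8)@(13, 17): e=[17,73,57] → █
    (9,8)@(19, 17): e=[89,19,39] → █
    (10,8)@(21, 17): e=[113,1,33] → █
    (11,8)@(23, 17): e=[137,-17,27] → ·
    (6,9)@(13, 19): e=[15,99,33] → █
    (11,9)@(23, 19): e=[135,9,3] → █
  covered (18 px):
    · · · · · · · · · · · ·
    · · · · · · · · · · · ·
    · · · · · · · · · · · ·
    · · · · · · · · · · · ·
    · · · · · · · · · · · ·
    · · · · · · · · · · · ·
    · · · · · · █ █ · · · ·
    · · · · · · █ █ █ · · ·
    · · · · · · █ █ █ █ █ ·
    · · · · · · █ █ █ █ █ █
    · · · · · · █ █ · · · ·

Result: [10,144,78]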